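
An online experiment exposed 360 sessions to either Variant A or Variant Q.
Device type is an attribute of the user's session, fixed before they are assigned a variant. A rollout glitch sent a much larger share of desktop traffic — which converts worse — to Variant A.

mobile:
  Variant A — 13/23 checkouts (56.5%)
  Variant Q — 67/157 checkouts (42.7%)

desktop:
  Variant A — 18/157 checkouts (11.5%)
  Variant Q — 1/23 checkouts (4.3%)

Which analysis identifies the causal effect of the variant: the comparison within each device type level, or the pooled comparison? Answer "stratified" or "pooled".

stratified

Within every device type level Variant A has the higher rate, yet pooled Variant Q does — Simpson's reversal.
Device type differs across variants for reasons unrelated to any effect of the variant itself, and it separately predicts the outcome — a classic confounder. We must compare within device type levels.
Within each level — mobile: 56.5% vs 42.7%; desktop: 11.5% vs 4.3% — Variant A is higher every time.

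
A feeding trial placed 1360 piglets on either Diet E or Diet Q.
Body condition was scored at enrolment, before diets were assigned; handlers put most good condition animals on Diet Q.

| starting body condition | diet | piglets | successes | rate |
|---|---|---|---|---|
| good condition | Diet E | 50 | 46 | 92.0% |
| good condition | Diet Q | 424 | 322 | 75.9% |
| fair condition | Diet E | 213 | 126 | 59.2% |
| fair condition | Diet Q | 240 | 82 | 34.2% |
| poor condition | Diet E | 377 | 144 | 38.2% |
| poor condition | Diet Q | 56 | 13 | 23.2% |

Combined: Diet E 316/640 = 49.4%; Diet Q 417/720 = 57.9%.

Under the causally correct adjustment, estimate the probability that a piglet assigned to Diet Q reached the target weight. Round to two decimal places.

0.45

The imbalance in starting body condition arose from how piglets were allocated, not from anything the diet did; and starting body condition independently affects the outcome. The pooled gap is confounded — condition on starting body condition.
Standardising Diet Q to the population starting body condition mix: 0.349·322/424 + 0.333·82/240 + 0.318·13/56 = 0.452.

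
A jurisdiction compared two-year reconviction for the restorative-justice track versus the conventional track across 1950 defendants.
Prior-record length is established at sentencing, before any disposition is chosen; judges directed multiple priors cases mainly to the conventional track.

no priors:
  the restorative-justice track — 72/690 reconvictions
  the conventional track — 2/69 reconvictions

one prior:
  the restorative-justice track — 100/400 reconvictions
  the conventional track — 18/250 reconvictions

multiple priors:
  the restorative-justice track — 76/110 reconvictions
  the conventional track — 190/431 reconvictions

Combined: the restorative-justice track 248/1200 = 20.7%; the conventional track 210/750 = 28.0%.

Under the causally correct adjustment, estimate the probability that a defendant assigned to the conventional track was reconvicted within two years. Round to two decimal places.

Nothing the disposition does changes prior-record length; the imbalance is an allocation artefact. With prior-record length also predicting the outcome, the pooled figure is confounded, and the within-stratum comparison is the causal one.
Standardising the conventional track to the population prior-record length mix: 0.389·2/69 + 0.333·18/250 + 0.277·190/431 = 0.158.

0.16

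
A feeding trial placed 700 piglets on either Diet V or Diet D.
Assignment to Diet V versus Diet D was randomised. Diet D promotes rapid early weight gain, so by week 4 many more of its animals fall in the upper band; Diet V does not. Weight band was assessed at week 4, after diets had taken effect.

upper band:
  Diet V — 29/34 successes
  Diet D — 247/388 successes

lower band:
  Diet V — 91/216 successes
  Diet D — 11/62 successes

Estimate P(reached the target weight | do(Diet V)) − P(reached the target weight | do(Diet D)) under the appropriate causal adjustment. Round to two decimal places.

The distribution of week-4 weight band is itself part of what the diet does — it is an intermediate outcome. Holding it fixed would remove that part of the effect; the total effect is the pooled difference.
The causal difference is the pooled difference: 0.480 − 0.573 = -0.093.

-0.09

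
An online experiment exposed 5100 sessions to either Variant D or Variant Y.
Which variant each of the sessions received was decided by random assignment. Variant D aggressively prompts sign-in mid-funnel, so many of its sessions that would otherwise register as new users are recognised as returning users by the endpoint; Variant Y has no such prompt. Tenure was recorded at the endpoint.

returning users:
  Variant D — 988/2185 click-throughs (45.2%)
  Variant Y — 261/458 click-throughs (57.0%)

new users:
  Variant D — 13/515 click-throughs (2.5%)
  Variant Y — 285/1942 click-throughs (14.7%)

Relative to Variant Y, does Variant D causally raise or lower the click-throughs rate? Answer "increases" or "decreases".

increases

Because the variant influences user tenure, user tenure is a post-treatment mediator, not a confounder. Stratifying on it would bias the estimate; the causal effect is the crude pooled difference.
Pooled: Variant D 37.1% vs Variant Y 22.8%; Variant D is higher overall.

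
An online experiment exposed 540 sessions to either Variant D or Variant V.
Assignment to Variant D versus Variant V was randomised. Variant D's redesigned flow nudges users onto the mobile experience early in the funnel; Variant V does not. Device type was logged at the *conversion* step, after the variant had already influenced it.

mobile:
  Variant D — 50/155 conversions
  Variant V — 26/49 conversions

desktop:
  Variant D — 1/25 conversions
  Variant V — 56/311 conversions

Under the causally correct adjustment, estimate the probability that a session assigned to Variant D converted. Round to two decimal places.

0.28

The stratified and pooled comparisons disagree (Variant V wins within each device type; Variant D wins overall), so the answer turns on the causal role of device type.
The distribution of device type is itself part of what the variant does — it is an intermediate outcome. Holding it fixed would remove that part of the effect; the total effect is the pooled difference.
So P(outcome | do(Variant D)) is just the pooled rate for Variant D: 51/180 = 0.283.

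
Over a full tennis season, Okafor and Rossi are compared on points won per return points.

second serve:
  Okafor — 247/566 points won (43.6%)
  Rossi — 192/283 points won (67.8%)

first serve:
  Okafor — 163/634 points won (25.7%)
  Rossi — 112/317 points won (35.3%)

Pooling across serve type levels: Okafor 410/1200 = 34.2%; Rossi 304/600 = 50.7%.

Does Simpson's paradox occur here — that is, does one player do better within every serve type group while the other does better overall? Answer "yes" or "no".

no

Within each serve type level (second serve 43.6% vs 67.8%; first serve 25.7% vs 35.3%), Rossi has the higher rate every time. Pooled: 34.2% vs 50.7% — Rossi has the higher rate overall. They agree.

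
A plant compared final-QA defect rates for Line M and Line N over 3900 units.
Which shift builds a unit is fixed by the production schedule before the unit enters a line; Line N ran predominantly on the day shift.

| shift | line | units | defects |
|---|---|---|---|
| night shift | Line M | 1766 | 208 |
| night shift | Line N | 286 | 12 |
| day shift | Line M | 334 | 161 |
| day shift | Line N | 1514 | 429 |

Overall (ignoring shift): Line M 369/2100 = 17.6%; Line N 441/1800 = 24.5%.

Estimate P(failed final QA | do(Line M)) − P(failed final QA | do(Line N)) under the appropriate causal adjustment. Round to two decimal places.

+0.13

Shift is set before the line has any effect — it is not caused by the line — and it independently drives the outcome. That makes it a confounder, so the causal comparison is within shift levels.
Adjusting over the population distribution of shift: 0.526·(0.118−0.042) + 0.474·(0.482−0.283) = +0.134.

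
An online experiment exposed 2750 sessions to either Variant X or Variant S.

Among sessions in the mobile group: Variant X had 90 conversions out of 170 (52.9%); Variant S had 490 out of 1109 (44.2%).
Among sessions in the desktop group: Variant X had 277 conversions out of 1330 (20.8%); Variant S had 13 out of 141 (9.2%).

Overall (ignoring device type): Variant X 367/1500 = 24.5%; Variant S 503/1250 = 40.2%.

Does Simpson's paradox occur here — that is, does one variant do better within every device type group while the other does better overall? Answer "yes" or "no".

Within each device type level (mobile 52.9% vs 44.2%; desktop 20.8% vs 9.2%), Variant X has the higher rate every time. Pooled: 24.5% vs 40.2% — Variant S has the higher rate overall. The two comparisons disagree.

yes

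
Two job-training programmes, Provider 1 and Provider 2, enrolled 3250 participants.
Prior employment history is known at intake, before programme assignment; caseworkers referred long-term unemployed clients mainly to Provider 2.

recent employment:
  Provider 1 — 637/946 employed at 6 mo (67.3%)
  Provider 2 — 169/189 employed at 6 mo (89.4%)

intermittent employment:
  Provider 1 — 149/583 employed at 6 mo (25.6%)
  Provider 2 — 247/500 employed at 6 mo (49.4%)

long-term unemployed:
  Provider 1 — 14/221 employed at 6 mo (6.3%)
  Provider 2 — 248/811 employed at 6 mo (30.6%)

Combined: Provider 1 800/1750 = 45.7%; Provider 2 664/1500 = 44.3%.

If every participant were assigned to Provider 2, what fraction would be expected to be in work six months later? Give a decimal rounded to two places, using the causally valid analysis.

0.57

The stratified and pooled comparisons disagree (Provider 2 wins within each prior employment history; Provider 1 wins overall), so the answer turns on the causal role of prior employment history.
Nothing the programme does changes prior employment history; the imbalance is an allocation artefact. With prior employment history also predicting the outcome, the pooled figure is confounded, and the within-stratum comparison is the causal one.
Standardising Provider 2 to the population prior employment history mix: 0.349·169/189 + 0.333·247/500 + 0.318·248/811 = 0.574.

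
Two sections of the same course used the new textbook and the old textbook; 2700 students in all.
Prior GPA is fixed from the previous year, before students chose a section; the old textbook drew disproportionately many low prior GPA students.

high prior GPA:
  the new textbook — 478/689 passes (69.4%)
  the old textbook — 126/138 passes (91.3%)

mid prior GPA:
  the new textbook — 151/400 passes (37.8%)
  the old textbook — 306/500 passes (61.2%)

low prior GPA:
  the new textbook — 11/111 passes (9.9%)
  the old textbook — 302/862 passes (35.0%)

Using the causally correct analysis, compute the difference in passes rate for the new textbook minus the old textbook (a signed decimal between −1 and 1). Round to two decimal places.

Within every prior GPA band level the old textbook has the higher rate, yet pooled the new textbook does — Simpson's reversal.
Prior GPA band differs across teaching methods for reasons unrelated to any effect of the teaching method itself, and it separately predicts the outcome — a classic confounder. We must compare within prior GPA band levels.
Adjusting over the population distribution of prior GPA band: 0.306·(0.694−0.913) + 0.333·(0.378−0.612) + 0.360·(0.099−0.350) = -0.236.

-0.24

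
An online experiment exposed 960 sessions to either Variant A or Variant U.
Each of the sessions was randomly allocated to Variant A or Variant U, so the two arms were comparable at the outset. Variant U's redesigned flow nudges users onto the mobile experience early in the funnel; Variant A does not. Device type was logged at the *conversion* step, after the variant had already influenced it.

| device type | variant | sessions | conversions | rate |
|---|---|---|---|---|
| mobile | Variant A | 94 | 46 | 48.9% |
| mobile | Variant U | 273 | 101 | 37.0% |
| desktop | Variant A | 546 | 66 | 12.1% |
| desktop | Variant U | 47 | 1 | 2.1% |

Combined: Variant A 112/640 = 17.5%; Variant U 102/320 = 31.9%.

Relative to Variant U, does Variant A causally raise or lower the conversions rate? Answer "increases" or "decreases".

The distribution of device type is itself part of what the variant does — it is an intermediate outcome. Holding it fixed would remove that part of the effect; the total effect is the pooled difference.
Pooled: Variant A 17.5% vs Variant U 31.9%; Variant U is higher overall.

decreases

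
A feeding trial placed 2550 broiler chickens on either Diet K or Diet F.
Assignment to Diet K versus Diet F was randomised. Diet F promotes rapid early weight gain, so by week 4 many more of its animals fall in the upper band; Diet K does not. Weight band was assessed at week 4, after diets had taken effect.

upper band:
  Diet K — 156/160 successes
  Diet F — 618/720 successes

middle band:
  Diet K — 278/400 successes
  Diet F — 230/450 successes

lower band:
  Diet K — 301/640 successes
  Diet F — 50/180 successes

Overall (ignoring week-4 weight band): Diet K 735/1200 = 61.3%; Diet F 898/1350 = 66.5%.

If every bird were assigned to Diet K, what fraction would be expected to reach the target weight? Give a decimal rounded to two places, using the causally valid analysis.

0.61

Week-4 weight band is downstream of the diet. One should not condition on a consequence of treatment, so the overall rates are the right comparison.
So P(outcome | do(Diet K)) is just the pooled rate for Diet K: 735/1200 = 0.613.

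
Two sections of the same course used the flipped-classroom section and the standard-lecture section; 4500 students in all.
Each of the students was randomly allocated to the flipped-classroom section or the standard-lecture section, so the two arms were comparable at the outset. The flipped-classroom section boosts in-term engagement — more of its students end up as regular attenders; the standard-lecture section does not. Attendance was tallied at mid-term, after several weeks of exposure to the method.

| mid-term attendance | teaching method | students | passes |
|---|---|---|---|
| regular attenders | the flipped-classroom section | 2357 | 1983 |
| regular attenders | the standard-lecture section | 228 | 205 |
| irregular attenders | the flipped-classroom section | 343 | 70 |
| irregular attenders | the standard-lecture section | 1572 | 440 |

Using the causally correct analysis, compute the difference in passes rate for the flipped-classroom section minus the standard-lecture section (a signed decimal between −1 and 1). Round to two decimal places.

+0.40

Because the teaching method influences mid-term attendance, mid-term attendance is a post-treatment mediator, not a confounder. Stratifying on it would bias the estimate; the causal effect is the crude pooled difference.
The causal difference is the pooled difference: 0.760 − 0.358 = +0.402.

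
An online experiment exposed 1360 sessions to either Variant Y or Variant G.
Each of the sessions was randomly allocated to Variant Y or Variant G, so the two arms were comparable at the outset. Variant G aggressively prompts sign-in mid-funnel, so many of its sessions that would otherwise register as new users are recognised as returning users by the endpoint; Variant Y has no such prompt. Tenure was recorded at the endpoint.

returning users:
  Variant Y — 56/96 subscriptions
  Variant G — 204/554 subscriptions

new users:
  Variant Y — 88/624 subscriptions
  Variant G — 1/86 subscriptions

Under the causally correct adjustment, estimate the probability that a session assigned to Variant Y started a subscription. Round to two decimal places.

User tenure is recorded after the variant and is itself shifted by it — it sits on the causal path from variant to outcome. Conditioning on a mediator would strip out part of the effect we want; the pooled comparison gives the total causal effect.
So P(outcome | do(Variant Y)) is just the pooled rate for Variant Y: 144/720 = 0.200.

0.20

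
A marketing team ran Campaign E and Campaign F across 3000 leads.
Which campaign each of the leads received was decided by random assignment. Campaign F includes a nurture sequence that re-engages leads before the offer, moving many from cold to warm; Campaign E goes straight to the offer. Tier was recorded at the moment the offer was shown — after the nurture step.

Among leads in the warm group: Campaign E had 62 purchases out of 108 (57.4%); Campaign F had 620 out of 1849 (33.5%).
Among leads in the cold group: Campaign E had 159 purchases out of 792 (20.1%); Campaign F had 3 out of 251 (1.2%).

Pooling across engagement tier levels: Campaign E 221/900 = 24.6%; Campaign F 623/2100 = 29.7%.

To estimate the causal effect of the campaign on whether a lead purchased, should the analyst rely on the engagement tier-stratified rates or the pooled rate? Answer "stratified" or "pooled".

pooled

Within every engagement tier level Campaign E has the higher rate, yet pooled Campaign F does — Simpson's reversal.
Because the campaign influences engagement tier, engagement tier is a post-treatment mediator, not a confounder. Stratifying on it would bias the estimate; the causal effect is the crude pooled difference.
Pooled: Campaign E 24.6% vs Campaign F 29.7%; Campaign F is higher overall.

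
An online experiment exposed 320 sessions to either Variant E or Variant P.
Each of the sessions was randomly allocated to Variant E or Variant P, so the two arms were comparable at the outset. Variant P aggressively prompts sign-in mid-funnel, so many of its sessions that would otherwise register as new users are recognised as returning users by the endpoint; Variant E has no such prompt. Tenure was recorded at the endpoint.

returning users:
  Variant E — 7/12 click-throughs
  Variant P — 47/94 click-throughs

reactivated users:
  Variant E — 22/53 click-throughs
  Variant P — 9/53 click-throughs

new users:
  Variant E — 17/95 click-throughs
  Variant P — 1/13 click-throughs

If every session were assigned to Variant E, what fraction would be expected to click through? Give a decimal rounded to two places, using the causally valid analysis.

User tenure is downstream of the variant. One should not condition on a consequence of treatment, so the overall rates are the right comparison.
So P(outcome | do(Variant E)) is just the pooled rate for Variant E: 46/160 = 0.287.

0.29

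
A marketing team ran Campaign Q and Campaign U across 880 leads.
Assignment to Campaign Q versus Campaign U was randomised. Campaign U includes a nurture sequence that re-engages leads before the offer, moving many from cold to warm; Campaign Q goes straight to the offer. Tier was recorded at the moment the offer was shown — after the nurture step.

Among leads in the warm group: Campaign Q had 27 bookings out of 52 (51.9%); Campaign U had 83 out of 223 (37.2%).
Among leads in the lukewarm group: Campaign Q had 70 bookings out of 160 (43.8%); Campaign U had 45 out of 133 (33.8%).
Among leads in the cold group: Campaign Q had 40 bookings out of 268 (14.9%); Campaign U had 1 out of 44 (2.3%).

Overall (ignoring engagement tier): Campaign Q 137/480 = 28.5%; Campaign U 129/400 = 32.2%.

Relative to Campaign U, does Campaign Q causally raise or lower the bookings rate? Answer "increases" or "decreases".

decreases

Stratifying would compare campaigns among leads the campaigns themselves sorted into engagement tier groups — a form of selection on an intermediate. The unconditioned pooled rates give the total causal effect.
Pooled: Campaign Q 28.5% vs Campaign U 32.2%; Campaign U is higher overall.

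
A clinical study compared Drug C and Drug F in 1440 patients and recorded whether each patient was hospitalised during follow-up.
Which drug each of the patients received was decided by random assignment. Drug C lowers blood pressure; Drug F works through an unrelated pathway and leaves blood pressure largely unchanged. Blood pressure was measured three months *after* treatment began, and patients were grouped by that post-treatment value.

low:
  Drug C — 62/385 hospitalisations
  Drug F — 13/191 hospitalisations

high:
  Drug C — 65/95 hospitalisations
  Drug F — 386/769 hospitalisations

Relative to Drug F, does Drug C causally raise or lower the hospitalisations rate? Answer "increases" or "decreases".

decreases

The stratified and pooled comparisons disagree (Drug F wins within each blood pressure; Drug C wins overall), so the answer turns on the causal role of blood pressure.
Stratifying would compare drugs among patients the drugs themselves sorted into blood pressure groups — a form of selection on an intermediate. The unconditioned pooled rates give the total causal effect.
Pooled: Drug C 26.5% vs Drug F 41.6%; Drug C is lower overall.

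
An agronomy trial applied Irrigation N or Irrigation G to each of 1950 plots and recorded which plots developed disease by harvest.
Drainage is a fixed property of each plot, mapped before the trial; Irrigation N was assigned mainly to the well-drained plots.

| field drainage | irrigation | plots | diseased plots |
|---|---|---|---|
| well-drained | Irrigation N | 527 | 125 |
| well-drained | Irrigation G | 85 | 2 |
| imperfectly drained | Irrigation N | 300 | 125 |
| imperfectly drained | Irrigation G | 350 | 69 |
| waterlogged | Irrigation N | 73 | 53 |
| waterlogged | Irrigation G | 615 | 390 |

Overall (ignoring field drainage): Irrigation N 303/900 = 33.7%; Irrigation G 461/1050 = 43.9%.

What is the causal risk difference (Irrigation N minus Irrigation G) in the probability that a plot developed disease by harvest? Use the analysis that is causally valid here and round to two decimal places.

Within every field drainage level Irrigation G has the lower rate, yet pooled Irrigation N does — Simpson's reversal.
Field drainage satisfies the back-door criterion: it is not a descendant of the irrigation, and it blocks the spurious path from irrigation to outcome. Adjusting for it (i.e., using the within-field drainage rates) gives the causal effect.
Adjusting over the population distribution of field drainage: 0.314·(0.237−0.024) + 0.333·(0.417−0.197) + 0.353·(0.726−0.634) = +0.173.

+0.17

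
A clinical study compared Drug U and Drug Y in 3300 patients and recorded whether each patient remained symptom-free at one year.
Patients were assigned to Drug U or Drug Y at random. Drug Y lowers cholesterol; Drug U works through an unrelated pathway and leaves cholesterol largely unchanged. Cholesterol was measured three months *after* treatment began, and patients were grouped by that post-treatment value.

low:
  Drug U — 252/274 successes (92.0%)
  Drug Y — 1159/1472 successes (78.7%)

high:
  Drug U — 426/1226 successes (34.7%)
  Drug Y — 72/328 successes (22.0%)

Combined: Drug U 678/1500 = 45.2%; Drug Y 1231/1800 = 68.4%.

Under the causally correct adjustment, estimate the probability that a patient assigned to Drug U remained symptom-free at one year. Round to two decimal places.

0.45

Cholesterol is downstream of the drug. One should not condition on a consequence of treatment, so the overall rates are the right comparison.
So P(outcome | do(Drug U)) is just the pooled rate for Drug U: 678/1500 = 0.452.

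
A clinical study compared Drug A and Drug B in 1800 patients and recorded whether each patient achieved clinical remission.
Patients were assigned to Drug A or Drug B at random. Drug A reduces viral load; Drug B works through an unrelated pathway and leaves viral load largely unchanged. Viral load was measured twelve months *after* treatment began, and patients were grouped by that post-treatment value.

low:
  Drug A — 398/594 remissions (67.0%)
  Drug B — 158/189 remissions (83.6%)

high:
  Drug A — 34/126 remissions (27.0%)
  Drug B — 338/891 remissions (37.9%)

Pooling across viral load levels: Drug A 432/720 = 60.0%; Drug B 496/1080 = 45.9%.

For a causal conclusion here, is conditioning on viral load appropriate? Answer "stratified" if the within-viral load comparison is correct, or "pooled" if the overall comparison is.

Stratifying would compare drugs among patients the drugs themselves sorted into viral load groups — a form of selection on an intermediate. The unconditioned pooled rates give the total causal effect.
Pooled: Drug A 60.0% vs Drug B 45.9%; Drug A is higher overall.

pooled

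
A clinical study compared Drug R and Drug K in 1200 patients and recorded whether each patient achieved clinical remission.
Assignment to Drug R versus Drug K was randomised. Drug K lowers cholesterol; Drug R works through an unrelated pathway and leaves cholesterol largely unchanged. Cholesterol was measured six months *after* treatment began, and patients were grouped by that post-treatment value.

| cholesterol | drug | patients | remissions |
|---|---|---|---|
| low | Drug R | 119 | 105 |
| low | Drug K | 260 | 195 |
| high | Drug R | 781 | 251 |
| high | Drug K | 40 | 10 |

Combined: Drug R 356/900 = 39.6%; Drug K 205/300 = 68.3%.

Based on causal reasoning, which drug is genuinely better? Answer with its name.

Drug K

Cholesterol is downstream of the drug. One should not condition on a consequence of treatment, so the overall rates are the right comparison.
Pooled: Drug R 39.6% vs Drug K 68.3%; Drug K is higher overall.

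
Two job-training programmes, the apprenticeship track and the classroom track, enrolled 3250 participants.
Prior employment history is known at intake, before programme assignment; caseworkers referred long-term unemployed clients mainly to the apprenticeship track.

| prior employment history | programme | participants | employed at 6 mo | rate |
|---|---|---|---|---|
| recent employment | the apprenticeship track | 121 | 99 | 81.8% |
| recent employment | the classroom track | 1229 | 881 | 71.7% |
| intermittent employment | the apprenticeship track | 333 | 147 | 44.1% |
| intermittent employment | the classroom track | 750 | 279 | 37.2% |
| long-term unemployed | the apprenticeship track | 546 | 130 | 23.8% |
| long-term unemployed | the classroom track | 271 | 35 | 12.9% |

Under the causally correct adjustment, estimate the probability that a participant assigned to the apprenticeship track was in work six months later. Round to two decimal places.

The prior employment history-specific comparison favours the apprenticeship track throughout, but the pooled figures favour the classroom track. The question is whether to condition on prior employment history.
Here prior employment history is a common cause — it drives both which programme a case falls under and the outcome. The crude comparison mixes populations; the stratum-specific rates are the causally relevant ones.
Standardising the apprenticeship track to the population prior employment history mix: 0.415·99/121 + 0.333·147/333 + 0.251·130/546 = 0.547.

0.55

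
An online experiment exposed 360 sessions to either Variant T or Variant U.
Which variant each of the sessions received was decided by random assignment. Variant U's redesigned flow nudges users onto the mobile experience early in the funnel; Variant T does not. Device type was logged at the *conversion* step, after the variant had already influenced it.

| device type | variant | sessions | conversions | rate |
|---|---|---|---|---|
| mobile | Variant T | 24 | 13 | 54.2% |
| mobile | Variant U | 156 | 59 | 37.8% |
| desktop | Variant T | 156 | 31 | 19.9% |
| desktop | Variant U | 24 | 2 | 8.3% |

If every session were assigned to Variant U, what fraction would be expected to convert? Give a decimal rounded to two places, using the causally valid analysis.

The distribution of device type is itself part of what the variant does — it is an intermediate outcome. Holding it fixed would remove that part of the effect; the total effect is the pooled difference.
So P(outcome | do(Variant U)) is just the pooled rate for Variant U: 61/180 = 0.339.

0.34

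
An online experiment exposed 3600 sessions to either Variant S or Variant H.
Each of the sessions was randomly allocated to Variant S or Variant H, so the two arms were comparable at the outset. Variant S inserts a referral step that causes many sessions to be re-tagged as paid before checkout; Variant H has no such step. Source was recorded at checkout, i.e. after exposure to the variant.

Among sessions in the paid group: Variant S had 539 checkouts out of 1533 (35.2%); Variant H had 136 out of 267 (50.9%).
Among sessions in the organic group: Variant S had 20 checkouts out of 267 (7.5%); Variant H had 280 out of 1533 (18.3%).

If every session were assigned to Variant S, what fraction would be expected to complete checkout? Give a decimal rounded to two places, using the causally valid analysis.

Because the variant influences traffic source, traffic source is a post-treatment mediator, not a confounder. Stratifying on it would bias the estimate; the causal effect is the crude pooled difference.
So P(outcome | do(Variant S)) is just the pooled rate for Variant S: 559/1800 = 0.311.

0.31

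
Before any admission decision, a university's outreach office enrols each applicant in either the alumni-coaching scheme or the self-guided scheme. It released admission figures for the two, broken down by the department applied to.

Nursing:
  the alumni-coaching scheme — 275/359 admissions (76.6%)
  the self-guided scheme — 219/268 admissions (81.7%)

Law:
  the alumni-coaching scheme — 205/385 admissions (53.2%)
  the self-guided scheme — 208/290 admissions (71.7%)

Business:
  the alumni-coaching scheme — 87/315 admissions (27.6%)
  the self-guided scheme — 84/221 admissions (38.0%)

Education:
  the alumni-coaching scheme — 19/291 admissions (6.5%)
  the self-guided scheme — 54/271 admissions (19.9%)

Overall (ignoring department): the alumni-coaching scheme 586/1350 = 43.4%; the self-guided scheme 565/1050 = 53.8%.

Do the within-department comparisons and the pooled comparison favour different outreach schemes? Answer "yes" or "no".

no

Within each department level (Nursing 76.6% vs 81.7%; Law 53.2% vs 71.7%; Business 27.6% vs 38.0%; Education 6.5% vs 19.9%), the self-guided scheme has the higher rate every time. Pooled: 43.4% vs 53.8% — the self-guided scheme has the higher rate overall. They agree.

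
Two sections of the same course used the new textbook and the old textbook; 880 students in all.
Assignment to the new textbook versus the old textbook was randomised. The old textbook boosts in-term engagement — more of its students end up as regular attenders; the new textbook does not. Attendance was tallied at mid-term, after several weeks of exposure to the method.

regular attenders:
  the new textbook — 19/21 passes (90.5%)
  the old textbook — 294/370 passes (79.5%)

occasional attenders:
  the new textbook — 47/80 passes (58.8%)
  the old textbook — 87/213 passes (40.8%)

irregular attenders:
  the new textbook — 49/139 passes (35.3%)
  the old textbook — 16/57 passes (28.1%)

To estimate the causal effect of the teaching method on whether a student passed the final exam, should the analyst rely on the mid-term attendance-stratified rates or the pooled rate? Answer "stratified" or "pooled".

The distribution of mid-term attendance is itself part of what the teaching method does — it is an intermediate outcome. Holding it fixed would remove that part of the effect; the total effect is the pooled difference.
Pooled: the new textbook 47.9% vs the old textbook 62.0%; the old textbook is higher overall.

pooled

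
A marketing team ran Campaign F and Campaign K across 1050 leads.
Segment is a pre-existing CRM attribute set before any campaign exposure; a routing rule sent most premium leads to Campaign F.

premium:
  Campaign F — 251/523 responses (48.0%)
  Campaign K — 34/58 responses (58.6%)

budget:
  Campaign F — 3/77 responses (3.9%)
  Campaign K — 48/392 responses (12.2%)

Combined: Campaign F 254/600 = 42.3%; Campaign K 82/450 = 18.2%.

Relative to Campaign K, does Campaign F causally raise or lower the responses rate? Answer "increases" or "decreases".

Campaign K is higher inside every customer segment stratum but Campaign F is higher in aggregate. Whether to stratify depends on how customer segment relates to the campaign.
The imbalance in customer segment arose from how leads were allocated, not from anything the campaign did; and customer segment independently affects the outcome. The pooled gap is confounded — condition on customer segment.
Within each level — premium: 48.0% vs 58.6%; budget: 3.9% vs 12.2% — Campaign K is higher every time.

decreases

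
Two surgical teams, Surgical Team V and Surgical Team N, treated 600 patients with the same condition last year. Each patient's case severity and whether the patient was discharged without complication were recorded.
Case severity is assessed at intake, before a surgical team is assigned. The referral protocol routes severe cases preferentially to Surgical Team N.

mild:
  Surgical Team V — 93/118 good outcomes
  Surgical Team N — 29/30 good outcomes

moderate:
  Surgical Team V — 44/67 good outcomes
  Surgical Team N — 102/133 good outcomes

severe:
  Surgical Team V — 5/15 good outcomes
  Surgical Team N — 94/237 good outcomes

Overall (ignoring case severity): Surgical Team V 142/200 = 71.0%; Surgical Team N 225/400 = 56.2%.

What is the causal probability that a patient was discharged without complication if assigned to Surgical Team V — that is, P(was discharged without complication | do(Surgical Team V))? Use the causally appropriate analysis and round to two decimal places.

0.55

Case severity differs across surgical teams for reasons unrelated to any effect of the surgical team itself, and it separately predicts the outcome — a classic confounder. We must compare within case severity levels.
Standardising Surgical Team V to the population case severity mix: 0.247·93/118 + 0.333·44/67 + 0.420·5/15 = 0.553.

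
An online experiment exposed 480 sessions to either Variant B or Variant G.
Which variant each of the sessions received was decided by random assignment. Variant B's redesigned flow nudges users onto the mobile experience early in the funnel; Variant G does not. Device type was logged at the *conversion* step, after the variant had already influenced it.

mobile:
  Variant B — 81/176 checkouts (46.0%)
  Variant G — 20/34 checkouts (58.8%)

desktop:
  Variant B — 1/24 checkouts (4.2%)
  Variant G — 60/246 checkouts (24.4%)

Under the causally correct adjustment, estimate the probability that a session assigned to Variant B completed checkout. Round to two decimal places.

Variant G is higher inside every device type stratum but Variant B is higher in aggregate. Whether to stratify depends on how device type relates to the variant.
Stratifying would compare variants among sessions the variants themselves sorted into device type groups — a form of selection on an intermediate. The unconditioned pooled rates give the total causal effect.
So P(outcome | do(Variant B)) is just the pooled rate for Variant B: 82/200 = 0.410.

0.41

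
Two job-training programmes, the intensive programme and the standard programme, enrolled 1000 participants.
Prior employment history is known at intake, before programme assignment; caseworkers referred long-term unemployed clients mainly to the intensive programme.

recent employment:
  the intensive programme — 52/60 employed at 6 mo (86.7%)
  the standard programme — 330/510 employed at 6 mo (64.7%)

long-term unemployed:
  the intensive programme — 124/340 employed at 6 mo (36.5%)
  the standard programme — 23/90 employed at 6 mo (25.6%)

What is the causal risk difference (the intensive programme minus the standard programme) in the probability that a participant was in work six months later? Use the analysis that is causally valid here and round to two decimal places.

+0.17

The prior employment history-specific comparison favours the intensive programme throughout, but the pooled figures favour the standard programme. The question is whether to condition on prior employment history.
Since prior employment history is a pre-existing factor (not a product of the programme) and it affects the outcome on its own, it is a confounder. The stratified rates, not the pooled rate, identify the causal effect.
Adjusting over the population distribution of prior employment history: 0.570·(0.867−0.647) + 0.430·(0.365−0.256) = +0.172.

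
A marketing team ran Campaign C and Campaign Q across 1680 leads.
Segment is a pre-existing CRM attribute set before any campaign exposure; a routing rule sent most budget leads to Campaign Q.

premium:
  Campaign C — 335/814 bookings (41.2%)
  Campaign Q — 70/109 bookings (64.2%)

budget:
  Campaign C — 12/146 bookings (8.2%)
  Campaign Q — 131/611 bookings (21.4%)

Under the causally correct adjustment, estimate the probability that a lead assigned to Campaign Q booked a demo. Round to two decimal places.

0.45

Here customer segment is a common cause — it drives both which campaign a case falls under and the outcome. The crude comparison mixes populations; the stratum-specific rates are the causally relevant ones.
Standardising Campaign Q to the population customer segment mix: 0.549·70/109 + 0.451·131/611 = 0.449.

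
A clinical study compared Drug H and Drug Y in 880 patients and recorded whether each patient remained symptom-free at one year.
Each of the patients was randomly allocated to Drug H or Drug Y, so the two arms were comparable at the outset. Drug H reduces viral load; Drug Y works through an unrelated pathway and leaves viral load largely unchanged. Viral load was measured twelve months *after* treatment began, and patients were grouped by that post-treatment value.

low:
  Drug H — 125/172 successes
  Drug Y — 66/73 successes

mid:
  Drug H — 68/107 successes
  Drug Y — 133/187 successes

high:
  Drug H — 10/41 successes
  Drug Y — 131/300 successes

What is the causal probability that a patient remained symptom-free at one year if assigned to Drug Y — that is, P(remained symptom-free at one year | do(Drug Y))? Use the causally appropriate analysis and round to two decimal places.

Because the drug influences viral load, viral load is a post-treatment mediator, not a confounder. Stratifying on it would bias the estimate; the causal effect is the crude pooled difference.
So P(outcome | do(Drug Y)) is just the pooled rate for Drug Y: 330/560 = 0.589.

0.59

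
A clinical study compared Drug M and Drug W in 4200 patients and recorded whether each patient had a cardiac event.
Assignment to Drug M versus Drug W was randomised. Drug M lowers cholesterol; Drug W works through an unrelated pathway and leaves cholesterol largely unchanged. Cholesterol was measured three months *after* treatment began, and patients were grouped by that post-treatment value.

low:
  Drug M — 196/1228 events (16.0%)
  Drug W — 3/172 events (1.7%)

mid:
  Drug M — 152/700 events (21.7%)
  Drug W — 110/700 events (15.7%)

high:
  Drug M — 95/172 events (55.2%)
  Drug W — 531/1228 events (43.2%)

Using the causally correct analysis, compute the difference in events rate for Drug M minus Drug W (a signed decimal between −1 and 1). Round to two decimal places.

-0.10

Cholesterol here is a post-treatment variable shaped by the drug; conditioning on it would introduce bias rather than remove it. The overall comparison is the causal one.
The causal difference is the pooled difference: 0.211 − 0.307 = -0.096.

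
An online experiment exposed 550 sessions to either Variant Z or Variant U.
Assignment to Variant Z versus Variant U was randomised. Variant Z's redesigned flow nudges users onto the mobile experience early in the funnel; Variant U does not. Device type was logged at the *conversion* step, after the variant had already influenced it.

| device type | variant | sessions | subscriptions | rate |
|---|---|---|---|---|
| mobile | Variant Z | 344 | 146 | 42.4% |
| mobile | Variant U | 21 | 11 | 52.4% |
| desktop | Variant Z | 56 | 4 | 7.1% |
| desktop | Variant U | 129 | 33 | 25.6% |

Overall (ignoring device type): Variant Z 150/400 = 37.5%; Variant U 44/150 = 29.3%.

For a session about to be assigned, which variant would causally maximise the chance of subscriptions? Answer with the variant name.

The device type-specific comparison favours Variant U throughout, but the pooled figures favour Variant Z. The question is whether to condition on device type.
Device type here is a post-treatment variable shaped by the variant; conditioning on it would introduce bias rather than remove it. The overall comparison is the causal one.
Pooled: Variant Z 37.5% vs Variant U 29.3%; Variant Z is higher overall.

Variant Z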